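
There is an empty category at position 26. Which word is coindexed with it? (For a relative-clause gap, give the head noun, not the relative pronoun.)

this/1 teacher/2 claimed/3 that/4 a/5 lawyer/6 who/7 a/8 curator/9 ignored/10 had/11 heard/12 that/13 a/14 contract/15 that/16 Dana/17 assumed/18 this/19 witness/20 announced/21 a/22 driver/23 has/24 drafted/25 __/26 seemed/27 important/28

15

The gap at 26 is the object of "drafted", inside a relative clause.
The relative pronoun is "that" (word 16); it is bound by the head noun immediately before it.
Its filler is the head noun "contract", at word 15.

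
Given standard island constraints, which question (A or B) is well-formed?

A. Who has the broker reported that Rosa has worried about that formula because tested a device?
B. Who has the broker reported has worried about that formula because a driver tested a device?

In A, the wh-phrase is extracted from inside an adjunct island (introduced by "because"), which blocks movement.
In B, the extraction path crosses only that-complement boundaries, which are transparent.
So B is grammatical.

B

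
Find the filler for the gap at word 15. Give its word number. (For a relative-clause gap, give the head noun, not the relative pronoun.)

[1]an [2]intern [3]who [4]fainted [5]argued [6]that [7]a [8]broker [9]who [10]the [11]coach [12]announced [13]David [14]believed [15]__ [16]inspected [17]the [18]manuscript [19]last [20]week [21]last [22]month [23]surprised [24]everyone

8

The gap at 15 is the subject of "inspected", inside a relative clause.
The relative pronoun is "who" (word 9); it is bound by the head noun immediately before it.
Its filler is the head noun "broker", at word 8.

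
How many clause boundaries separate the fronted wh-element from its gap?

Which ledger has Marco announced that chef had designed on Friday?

1

"which ledger" is extracted from the object of "designed".
Boundaries crossed, outermost first: [Ø] — 1 in total.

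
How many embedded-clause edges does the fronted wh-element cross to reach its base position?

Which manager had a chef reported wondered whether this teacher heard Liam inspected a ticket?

"which manager" is extracted from the subject of "wondered".
Boundaries crossed, outermost first: [Ø] — 1 in total.

1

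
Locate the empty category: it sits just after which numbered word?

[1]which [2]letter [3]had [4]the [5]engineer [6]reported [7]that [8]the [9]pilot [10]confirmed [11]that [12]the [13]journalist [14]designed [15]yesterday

The displaced element is "which letter" (word 2).
It is linked across 2 clause boundaries (that → that).
It functions as the direct object of "designed", so the gap sits immediately after word 14 ("designed").
Base order: The engineer had reported that the pilot confirmed that the journalist designed which letter yesterday.

14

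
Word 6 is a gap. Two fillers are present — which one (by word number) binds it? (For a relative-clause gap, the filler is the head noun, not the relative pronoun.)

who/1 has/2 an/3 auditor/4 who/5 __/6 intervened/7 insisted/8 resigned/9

The marked gap is inside the relative clause, the subject of "intervened".
Its filler is the head noun "auditor" (via "who"), at word 4.
(The other dependency links word 1 to a gap after word 8.)

4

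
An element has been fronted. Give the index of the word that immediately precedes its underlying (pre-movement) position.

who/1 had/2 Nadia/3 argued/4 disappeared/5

The displaced element is "who" (word 1).
It is linked across 1 clause boundary (Ø).
It functions as the subject of "disappeared", so the gap sits immediately after word 4 ("argued").
Base order: Nadia had argued who disappeared.

4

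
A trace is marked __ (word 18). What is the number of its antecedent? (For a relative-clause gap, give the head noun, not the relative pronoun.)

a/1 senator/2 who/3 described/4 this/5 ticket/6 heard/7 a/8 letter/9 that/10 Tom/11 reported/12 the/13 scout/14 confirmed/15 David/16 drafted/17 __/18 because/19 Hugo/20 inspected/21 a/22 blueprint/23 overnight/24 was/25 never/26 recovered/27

9

The gap at 18 is the object of "drafted", inside a relative clause.
The relative pronoun is "that" (word 10); it is bound by the head noun immediately before it.
Its filler is the head noun "letter", at word 9.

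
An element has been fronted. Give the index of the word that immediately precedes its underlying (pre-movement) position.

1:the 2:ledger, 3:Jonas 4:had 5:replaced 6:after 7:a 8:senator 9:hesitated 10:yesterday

The displaced element is "the ledger" (word 2).
It functions as the direct object of "replaced", so the gap sits immediately after word 5 ("replaced").
Base order: Jonas had replaced the ledger after a senator hesitated yesterday.

5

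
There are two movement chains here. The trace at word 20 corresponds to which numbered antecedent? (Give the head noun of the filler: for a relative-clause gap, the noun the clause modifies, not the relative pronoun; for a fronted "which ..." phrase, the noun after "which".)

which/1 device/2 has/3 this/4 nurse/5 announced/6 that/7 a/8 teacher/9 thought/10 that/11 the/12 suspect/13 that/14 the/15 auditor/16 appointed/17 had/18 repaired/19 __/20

The marked gap is the direct object of "repaired".
Its filler is the fronted wh-phrase "which device", at word 2.
(The other dependency links word 13 to a gap after word 17.)

2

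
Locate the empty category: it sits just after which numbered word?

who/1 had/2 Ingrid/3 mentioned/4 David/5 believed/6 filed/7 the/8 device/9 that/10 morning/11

The displaced element is "who" (word 1).
It is linked across 2 clause boundaries (Ø → Ø).
It functions as the subject of "filed", so the gap sits immediately after word 6 ("believed").
Base order: Ingrid had mentioned David believed that who filed the device that morning.

6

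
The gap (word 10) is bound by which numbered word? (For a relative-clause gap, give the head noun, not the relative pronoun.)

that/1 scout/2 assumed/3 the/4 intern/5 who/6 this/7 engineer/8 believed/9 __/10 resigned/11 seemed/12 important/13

The gap at 10 is the subject of "resigned", inside a relative clause.
The relative pronoun is "who" (word 6); it is bound by the head noun immediately before it.
Its filler is the head noun "intern", at word 5.

5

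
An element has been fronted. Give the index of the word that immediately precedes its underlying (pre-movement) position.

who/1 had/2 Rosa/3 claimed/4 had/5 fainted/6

The displaced element is "who" (word 1).
It is linked across 1 clause boundary (Ø).
It functions as the subject of "fainted", so the gap sits immediately after word 4 ("claimed").
Base order: Rosa had claimed that who had fainted.

4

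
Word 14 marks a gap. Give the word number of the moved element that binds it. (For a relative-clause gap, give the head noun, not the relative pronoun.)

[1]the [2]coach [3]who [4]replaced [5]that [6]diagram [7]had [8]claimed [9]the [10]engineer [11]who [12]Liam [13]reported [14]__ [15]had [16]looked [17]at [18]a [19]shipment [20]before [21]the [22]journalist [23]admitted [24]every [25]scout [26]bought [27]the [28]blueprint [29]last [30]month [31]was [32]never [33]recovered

The gap at 14 is the subject of "looked", inside a relative clause.
The relative pronoun is "who" (word 11); it is bound by the head noun immediately before it.
Its filler is the head noun "engineer", at word 10.

10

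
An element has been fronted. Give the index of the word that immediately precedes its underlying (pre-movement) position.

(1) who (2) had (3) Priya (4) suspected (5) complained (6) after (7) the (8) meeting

4

The displaced element is "who" (word 1).
It is linked across 1 clause boundary (Ø).
It functions as the subject of "complained", so the gap sits immediately after word 4 ("suspected").
Base order: Priya had suspected who complained after the meeting.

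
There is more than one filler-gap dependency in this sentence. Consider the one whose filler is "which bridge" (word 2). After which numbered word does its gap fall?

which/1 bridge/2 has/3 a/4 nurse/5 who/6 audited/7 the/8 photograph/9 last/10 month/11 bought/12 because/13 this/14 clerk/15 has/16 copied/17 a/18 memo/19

12

The displaced element is "which bridge" (word 2).
It functions as the direct object of "bought", so the gap sits immediately after word 12 ("bought").
Base order: A nurse who audited the photograph last month has bought which bridge because this clerk has copied a memo.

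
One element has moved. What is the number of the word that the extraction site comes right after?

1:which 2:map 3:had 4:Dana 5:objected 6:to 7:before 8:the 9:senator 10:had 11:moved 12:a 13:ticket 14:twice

6

The displaced element is "which map" (word 2).
It functions as the object of the preposition "to" of "objected", so the gap sits immediately after word 6 ("to").
Base order: Dana had objected to which map before the senator had moved a ticket twice.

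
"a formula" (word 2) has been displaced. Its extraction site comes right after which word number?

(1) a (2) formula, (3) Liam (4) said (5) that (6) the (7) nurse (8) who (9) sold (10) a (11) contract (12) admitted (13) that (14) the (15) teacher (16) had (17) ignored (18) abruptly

17

The displaced element is "a formula" (word 2).
It is linked across 2 clause boundaries (that → that).
It functions as the direct object of "ignored", so the gap sits immediately after word 17 ("ignored").
Base order: Liam said that the nurse who sold a contract admitted that the teacher had ignored a formula abruptly.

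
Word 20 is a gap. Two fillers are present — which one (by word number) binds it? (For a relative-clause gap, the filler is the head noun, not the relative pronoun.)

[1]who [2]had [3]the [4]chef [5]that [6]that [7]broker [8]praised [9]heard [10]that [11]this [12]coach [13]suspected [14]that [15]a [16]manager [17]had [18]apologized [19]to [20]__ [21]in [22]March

The marked gap is the object of the preposition "to" of "apologized".
Its filler is the fronted wh-phrase "who", at word 1.
(The other dependency links word 4 to a gap after word 8.)

1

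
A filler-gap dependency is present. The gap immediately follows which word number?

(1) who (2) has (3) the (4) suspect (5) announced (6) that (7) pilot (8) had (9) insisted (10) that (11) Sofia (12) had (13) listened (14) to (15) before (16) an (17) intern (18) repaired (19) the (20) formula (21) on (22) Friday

The displaced element is "who" (word 1).
It is linked across 2 clause boundaries (Ø → that).
It functions as the object of the preposition "to" of "listened", so the gap sits immediately after word 14 ("to").
Base order: The suspect has announced that pilot had insisted that Sofia had listened to who before an intern repaired the formula on Friday.

14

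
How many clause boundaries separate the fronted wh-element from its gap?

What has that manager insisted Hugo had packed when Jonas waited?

"what" is extracted from the object of "packed".
Boundaries crossed, outermost first: [Ø] — 1 in total.

1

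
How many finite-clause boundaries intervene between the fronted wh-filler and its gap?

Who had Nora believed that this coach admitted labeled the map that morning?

"who" is extracted from the subject of "labeled".
Boundaries crossed, outermost first: [that], [Ø] — 2 in total.

2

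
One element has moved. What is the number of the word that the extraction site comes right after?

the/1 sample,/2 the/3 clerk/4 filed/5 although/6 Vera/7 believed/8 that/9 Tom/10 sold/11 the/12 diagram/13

5

The displaced element is "the sample" (word 2).
It functions as the direct object of "filed", so the gap sits immediately after word 5 ("filed").
Base order: The clerk filed the sample although Vera believed that Tom sold the diagram.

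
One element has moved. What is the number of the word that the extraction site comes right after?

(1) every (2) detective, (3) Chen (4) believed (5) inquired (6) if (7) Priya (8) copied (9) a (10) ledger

4

The displaced element is "every detective" (word 2).
It is linked across 1 clause boundary (Ø).
It functions as the subject of "inquired", so the gap sits immediately after word 4 ("believed").
Base order: Chen believed that every detective inquired if Priya copied a ledger.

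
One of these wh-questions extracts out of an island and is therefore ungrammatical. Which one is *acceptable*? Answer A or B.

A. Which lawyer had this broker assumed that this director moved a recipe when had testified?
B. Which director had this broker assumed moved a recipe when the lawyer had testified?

B

In A, the wh-phrase is extracted from inside an adjunct island (introduced by "when"), which blocks movement.
In B, the extraction path crosses only that-complement boundaries, which are transparent.
So B is grammatical.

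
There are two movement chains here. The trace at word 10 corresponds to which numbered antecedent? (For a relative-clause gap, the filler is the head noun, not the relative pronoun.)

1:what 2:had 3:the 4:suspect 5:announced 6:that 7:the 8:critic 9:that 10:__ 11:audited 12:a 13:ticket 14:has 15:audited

8

The marked gap is inside the relative clause, the subject of "audited".
Its filler is the head noun "critic" (via "that"), at word 8.
(The other dependency links word 1 to a gap after word 15.)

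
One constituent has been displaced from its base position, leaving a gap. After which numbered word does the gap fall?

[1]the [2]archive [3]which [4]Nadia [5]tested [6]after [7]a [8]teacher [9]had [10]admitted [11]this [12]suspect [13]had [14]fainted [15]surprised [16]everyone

The displaced element is "the archive" (word 2).
It functions as the direct object of "tested", so the gap sits immediately after word 5 ("tested").
Base order: Nadia tested the archive after a teacher had admitted this suspect had fainted.

5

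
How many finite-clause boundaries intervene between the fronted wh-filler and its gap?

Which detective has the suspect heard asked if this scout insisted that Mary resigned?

1

"which detective" is extracted from the subject of "asked".
Boundaries crossed, outermost first: [Ø] — 1 in total.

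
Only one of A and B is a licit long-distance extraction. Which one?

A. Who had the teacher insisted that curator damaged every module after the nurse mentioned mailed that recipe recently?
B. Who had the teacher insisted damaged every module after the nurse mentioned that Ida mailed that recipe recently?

In A, the wh-phrase is extracted from inside an adjunct island (introduced by "after"), which blocks movement.
In B, the extraction path crosses only that-complement boundaries, which are transparent.
So B is grammatical.

B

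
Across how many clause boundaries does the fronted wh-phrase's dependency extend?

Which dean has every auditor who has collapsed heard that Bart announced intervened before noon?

2

"which dean" is extracted from the subject of "intervened".
Boundaries crossed, outermost first: [that], [Ø] — 2 in total.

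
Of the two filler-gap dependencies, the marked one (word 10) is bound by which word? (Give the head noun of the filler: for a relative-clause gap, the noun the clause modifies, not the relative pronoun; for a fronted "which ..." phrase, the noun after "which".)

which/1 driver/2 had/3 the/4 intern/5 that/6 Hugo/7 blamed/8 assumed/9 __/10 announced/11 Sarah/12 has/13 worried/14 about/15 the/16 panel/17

2

The marked gap is the subject of "announced".
Its filler is the fronted wh-phrase "which driver", at word 2.
(The other dependency links word 5 to a gap after word 8.)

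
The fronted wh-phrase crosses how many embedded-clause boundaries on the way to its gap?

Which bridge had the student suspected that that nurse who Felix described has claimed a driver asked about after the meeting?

"which bridge" is extracted from the PP object of "asked".
Boundaries crossed, outermost first: [that], [Ø] — 2 in total.

2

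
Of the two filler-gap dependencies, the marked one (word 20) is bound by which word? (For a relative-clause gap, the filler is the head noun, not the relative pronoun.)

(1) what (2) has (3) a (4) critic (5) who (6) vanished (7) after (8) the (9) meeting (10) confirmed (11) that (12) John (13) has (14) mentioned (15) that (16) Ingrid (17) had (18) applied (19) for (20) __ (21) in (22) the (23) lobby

1

The marked gap is the object of the preposition "for" of "applied".
Its filler is the fronted wh-phrase "what", at word 1.
(The other dependency links word 4 to a gap after word 5.)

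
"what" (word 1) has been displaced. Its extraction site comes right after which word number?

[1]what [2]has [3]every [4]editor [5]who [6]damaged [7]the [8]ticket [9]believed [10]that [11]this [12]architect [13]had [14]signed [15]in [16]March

The displaced element is "what" (word 1).
It is linked across 1 clause boundary (that).
It functions as the direct object of "signed", so the gap sits immediately after word 14 ("signed").
Base order: Every editor who damaged the ticket has believed that this architect had signed what in March.

14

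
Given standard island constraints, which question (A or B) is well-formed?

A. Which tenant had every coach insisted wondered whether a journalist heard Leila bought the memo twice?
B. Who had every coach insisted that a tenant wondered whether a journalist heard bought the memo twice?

A

In B, the wh-phrase is extracted from inside a wh-island (introduced by "whether"), which blocks movement.
In A, the extraction path crosses only that-complement boundaries, which are transparent.
So A is grammatical.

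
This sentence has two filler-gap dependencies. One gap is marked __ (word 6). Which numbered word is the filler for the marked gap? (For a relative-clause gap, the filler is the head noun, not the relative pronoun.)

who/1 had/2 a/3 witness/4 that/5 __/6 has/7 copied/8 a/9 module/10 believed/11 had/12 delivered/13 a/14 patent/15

4

The marked gap is inside the relative clause, the subject of "copied".
Its filler is the head noun "witness" (via "that"), at word 4.
(The other dependency links word 1 to a gap after word 11.)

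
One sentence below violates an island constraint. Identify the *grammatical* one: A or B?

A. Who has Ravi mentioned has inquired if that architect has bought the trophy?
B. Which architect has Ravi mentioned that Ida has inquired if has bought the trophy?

A

In B, the wh-phrase is extracted from inside a wh-island (introduced by "if"), which blocks movement.
In A, the extraction path crosses only that-complement boundaries, which are transparent.
So A is grammatical.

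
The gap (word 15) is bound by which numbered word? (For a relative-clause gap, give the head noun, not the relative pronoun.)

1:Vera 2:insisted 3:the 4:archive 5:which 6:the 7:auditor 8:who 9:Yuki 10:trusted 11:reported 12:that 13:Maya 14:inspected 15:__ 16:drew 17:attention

4

The gap at 15 is the object of "inspected", inside a relative clause.
The relative pronoun is "which" (word 5); it is bound by the head noun immediately before it.
Its filler is the head noun "archive", at word 4.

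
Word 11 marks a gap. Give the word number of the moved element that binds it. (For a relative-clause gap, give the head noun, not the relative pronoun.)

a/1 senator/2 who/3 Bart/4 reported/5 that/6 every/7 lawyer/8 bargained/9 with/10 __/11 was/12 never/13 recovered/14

The gap at 11 is the prepositional object of "bargained", inside a relative clause.
The relative pronoun is "who" (word 3); it is bound by the head noun immediately before it.
Its filler is the head noun "senator", at word 2.

2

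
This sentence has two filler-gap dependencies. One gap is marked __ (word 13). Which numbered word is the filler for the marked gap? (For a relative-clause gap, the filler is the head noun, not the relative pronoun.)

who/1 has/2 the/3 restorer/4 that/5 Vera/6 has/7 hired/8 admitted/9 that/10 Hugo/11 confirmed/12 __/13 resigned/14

The marked gap is the subject of "resigned".
Its filler is the fronted wh-phrase "who", at word 1.
(The other dependency links word 4 to a gap after word 8.)

1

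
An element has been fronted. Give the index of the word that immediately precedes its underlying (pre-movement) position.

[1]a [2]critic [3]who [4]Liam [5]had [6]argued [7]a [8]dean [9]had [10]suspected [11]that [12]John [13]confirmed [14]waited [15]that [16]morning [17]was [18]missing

The displaced element is "a critic" (word 2).
It is linked across 3 clause boundaries (Ø → that → Ø).
It functions as the subject of "waited", so the gap sits immediately after word 13 ("confirmed").
Base order: Liam had argued a dean had suspected that John confirmed that a critic waited that morning.

13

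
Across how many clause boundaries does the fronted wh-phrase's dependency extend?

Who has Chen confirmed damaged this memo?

"who" is extracted from the subject of "damaged".
Boundaries crossed, outermost first: [Ø] — 1 in total.

1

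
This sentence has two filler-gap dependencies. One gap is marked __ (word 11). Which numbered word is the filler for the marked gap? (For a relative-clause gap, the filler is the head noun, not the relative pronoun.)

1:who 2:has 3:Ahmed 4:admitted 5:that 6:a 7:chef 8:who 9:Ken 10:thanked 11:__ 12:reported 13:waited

7

The marked gap is inside the relative clause, the direct object of "thanked".
Its filler is the head noun "chef" (via "who"), at word 7.
(The other dependency links word 1 to a gap after word 12.)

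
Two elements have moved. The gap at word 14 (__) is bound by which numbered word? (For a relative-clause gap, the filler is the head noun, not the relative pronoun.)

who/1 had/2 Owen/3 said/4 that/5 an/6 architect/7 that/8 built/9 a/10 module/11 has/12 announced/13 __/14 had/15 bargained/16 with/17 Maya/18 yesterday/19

1

The marked gap is the subject of "bargained".
Its filler is the fronted wh-phrase "who", at word 1.
(The other dependency links word 7 to a gap after word 8.)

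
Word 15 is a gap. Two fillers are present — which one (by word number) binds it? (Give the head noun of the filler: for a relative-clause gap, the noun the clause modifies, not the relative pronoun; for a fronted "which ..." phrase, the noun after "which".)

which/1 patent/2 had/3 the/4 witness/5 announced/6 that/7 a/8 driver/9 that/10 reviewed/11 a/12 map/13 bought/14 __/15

2

The marked gap is the direct object of "bought".
Its filler is the fronted wh-phrase "which patent", at word 2.
(The other dependency links word 9 to a gap after word 10.)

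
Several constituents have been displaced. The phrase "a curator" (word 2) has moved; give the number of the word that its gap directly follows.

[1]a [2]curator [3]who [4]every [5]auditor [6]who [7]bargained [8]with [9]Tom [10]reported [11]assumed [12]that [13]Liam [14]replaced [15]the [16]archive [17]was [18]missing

10

The displaced element is "a curator" (word 2).
It is linked across 1 clause boundary (Ø).
It functions as the subject of "assumed", so the gap sits immediately after word 10 ("reported").
Base order: Every auditor who bargained with Tom reported that a curator assumed that Liam replaced the archive.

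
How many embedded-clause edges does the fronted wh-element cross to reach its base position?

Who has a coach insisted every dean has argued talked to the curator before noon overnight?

"who" is extracted from the subject of "talked".
Boundaries crossed, outermost first: [Ø], [Ø] — 2 in total.

2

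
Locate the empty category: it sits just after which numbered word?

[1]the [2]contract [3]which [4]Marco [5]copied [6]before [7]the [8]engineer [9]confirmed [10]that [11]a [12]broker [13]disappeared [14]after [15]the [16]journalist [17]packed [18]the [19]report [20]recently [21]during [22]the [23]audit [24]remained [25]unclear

The displaced element is "the contract" (word 2).
It functions as the direct object of "copied", so the gap sits immediately after word 5 ("copied").
Base order: Marco copied the contract before the engineer confirmed that a broker disappeared after the journalist packed the report recently during the audit.

5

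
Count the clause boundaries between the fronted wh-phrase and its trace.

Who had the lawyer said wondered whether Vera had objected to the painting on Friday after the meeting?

1

"who" is extracted from the subject of "wondered".
Boundaries crossed, outermost first: [Ø] — 1 in total.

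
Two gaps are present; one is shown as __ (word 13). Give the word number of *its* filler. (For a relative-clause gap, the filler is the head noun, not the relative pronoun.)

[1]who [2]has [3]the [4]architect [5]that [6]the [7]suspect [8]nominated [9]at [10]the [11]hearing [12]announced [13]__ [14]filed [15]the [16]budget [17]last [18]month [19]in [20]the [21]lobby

1

The marked gap is the subject of "filed".
Its filler is the fronted wh-phrase "who", at word 1.
(The other dependency links word 4 to a gap after word 8.)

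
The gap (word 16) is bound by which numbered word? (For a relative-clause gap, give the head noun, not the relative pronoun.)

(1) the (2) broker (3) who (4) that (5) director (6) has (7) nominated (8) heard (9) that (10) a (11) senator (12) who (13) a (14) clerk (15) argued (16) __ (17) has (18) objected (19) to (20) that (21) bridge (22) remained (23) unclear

The gap at 16 is the subject of "objected", inside a relative clause.
The relative pronoun is "who" (word 12); it is bound by the head noun immediately before it.
Its filler is the head noun "senator", at word 11.

11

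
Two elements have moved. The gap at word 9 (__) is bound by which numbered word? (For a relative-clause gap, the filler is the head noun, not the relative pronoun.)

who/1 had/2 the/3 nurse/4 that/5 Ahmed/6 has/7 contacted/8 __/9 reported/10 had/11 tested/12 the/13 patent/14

4

The marked gap is inside the relative clause, the direct object of "contacted".
Its filler is the head noun "nurse" (via "that"), at word 4.
(The other dependency links word 1 to a gap after word 10.)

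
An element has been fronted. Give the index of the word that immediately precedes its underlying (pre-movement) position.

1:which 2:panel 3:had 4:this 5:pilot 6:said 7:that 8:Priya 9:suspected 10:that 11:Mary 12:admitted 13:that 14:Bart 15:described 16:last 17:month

The displaced element is "which panel" (word 2).
It is linked across 3 clause boundaries (that → that → that).
It functions as the direct object of "described", so the gap sits immediately after word 15 ("described").
Base order: This pilot had said that Priya suspected that Mary admitted that Bart described which panel last month.

15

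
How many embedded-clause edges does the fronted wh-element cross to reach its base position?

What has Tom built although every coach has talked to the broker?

0

"what" originates inside the matrix clause — no clause boundary is crossed.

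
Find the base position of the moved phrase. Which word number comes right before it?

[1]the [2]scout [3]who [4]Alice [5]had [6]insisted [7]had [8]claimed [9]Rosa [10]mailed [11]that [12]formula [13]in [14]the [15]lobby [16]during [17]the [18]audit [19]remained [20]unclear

6

The displaced element is "the scout" (word 2).
It is linked across 1 clause boundary (Ø).
It functions as the subject of "claimed", so the gap sits immediately after word 6 ("insisted").
Base order: Alice had insisted that the scout had claimed Rosa mailed that formula in the lobby during the audit.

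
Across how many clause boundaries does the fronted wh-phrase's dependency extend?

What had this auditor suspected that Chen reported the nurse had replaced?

"what" is extracted from the object of "replaced".
Boundaries crossed, outermost first: [that], [Ø] — 2 in total.

2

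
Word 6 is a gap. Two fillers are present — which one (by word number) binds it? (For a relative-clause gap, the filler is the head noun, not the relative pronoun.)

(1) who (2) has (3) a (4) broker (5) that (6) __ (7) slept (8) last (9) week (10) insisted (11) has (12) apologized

4

The marked gap is inside the relative clause, the subject of "slept".
Its filler is the head noun "broker" (via "that"), at word 4.
(The other dependency links word 1 to a gap after word 10.)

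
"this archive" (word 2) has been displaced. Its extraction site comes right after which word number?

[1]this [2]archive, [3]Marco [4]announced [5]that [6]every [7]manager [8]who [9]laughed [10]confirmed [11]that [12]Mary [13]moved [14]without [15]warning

13

The displaced element is "this archive" (word 2).
It is linked across 2 clause boundaries (that → that).
It functions as the direct object of "moved", so the gap sits immediately after word 13 ("moved").
Base order: Marco announced that every manager who laughed confirmed that Mary moved this archive without warning.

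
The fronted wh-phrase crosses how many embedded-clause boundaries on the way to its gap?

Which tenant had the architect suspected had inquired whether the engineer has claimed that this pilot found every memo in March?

1

"which tenant" is extracted from the subject of "inquired".
Boundaries crossed, outermost first: [Ø] — 1 in total.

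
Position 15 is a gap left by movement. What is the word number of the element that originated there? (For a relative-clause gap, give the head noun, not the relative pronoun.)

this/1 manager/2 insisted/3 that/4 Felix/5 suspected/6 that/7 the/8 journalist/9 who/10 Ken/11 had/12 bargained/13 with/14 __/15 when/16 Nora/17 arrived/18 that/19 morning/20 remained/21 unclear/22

The gap at 15 is the prepositional object of "bargained", inside a relative clause.
The relative pronoun is "who" (word 10); it is bound by the head noun immediately before it.
Its filler is the head noun "journalist", at word 9.

9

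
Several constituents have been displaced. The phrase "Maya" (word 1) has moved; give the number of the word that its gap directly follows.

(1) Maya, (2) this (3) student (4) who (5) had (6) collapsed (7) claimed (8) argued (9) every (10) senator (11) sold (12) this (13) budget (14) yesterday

7

The displaced element is "Maya" (word 1).
It is linked across 1 clause boundary (Ø).
It functions as the subject of "argued", so the gap sits immediately after word 7 ("claimed").
Base order: This student who had collapsed claimed Maya argued every senator sold this budget yesterday.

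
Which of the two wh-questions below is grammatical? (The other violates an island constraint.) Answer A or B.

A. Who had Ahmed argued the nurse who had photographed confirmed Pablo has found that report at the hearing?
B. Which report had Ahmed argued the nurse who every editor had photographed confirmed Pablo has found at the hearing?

B

In A, the wh-phrase is extracted from inside a complex-NP island (relative clause) (introduced by "who"), which blocks movement.
In B, the extraction path crosses only that-complement boundaries, which are transparent.
So B is grammatical.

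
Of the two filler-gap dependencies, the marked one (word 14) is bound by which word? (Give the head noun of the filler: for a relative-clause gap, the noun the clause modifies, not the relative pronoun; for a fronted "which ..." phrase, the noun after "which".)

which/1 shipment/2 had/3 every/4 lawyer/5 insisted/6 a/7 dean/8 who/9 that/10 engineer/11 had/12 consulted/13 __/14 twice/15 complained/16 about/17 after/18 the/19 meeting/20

The marked gap is inside the relative clause, the direct object of "consulted".
Its filler is the head noun "dean" (via "who"), at word 8.
(The other dependency links word 2 to a gap after word 17.)

8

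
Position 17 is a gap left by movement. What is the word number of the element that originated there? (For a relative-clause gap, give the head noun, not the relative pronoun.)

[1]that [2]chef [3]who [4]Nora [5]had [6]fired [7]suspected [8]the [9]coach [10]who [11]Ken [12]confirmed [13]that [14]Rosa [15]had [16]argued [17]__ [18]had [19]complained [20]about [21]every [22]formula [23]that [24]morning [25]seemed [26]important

The gap at 17 is the subject of "complained", inside a relative clause.
The relative pronoun is "who" (word 10); it is bound by the head noun immediately before it.
Its filler is the head noun "coach", at word 9.

9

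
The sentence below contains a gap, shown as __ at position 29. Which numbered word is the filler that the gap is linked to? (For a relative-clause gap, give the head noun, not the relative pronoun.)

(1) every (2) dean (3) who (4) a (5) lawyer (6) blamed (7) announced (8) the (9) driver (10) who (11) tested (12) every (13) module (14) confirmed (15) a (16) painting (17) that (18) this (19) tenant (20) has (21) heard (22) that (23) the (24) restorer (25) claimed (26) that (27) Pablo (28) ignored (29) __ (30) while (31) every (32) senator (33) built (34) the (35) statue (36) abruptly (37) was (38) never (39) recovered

The gap at 29 is the object of "ignored", inside a relative clause.
The relative pronoun is "that" (word 17); it is bound by the head noun immediately before it.
Its filler is the head noun "painting", at word 16.

16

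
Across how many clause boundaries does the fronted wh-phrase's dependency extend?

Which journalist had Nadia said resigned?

1

"which journalist" is extracted from the subject of "resigned".
Boundaries crossed, outermost first: [Ø] — 1 in total.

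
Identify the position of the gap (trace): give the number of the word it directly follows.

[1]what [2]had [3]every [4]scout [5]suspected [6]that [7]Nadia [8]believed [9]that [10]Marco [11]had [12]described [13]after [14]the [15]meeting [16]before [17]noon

The displaced element is "what" (word 1).
It is linked across 2 clause boundaries (that → that).
It functions as the direct object of "described", so the gap sits immediately after word 12 ("described").
Base order: Every scout had suspected that Nadia believed that Marco had described what after the meeting before noon.

12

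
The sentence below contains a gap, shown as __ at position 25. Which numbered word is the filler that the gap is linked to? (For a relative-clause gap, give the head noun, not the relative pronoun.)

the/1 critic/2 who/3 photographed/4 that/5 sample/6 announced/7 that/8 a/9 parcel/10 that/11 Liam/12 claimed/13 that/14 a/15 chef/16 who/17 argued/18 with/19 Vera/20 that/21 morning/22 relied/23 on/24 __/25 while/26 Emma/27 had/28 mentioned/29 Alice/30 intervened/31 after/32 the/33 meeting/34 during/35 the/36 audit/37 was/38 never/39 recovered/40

The gap at 25 is the prepositional object of "relied", inside a relative clause.
The relative pronoun is "that" (word 11); it is bound by the head noun immediately before it.
Its filler is the head noun "parcel", at word 10.

10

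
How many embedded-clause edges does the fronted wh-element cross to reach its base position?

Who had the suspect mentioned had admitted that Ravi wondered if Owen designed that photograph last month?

"who" is extracted from the subject of "admitted".
Boundaries crossed, outermost first: [Ø] — 1 in total.

1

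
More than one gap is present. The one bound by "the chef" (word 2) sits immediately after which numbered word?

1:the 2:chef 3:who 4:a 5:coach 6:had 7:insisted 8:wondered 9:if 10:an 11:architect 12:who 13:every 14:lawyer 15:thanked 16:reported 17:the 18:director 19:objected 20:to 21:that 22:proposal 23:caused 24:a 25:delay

The displaced element is "the chef" (word 2).
It is linked across 1 clause boundary (Ø).
It functions as the subject of "wondered", so the gap sits immediately after word 7 ("insisted").
Base order: A coach had insisted that the chef wondered if an architect who every lawyer thanked reported the director objected to that proposal.

7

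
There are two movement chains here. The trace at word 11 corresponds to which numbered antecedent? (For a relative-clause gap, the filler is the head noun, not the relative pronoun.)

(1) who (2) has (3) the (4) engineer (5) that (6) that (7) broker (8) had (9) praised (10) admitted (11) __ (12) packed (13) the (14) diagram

1

The marked gap is the subject of "packed".
Its filler is the fronted wh-phrase "who", at word 1.
(The other dependency links word 4 to a gap after word 9.)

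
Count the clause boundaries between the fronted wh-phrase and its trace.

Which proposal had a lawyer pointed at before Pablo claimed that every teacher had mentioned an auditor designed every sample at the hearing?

0

"which proposal" originates inside the matrix clause — no clause boundary is crossed.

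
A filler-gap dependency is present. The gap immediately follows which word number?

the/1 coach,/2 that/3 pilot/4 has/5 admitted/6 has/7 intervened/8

6

The displaced element is "the coach" (word 2).
It is linked across 1 clause boundary (Ø).
It functions as the subject of "intervened", so the gap sits immediately after word 6 ("admitted").
Base order: That pilot has admitted that the coach has intervened.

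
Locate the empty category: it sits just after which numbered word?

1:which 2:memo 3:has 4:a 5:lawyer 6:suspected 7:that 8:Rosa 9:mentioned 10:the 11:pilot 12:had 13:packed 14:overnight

The displaced element is "which memo" (word 2).
It is linked across 2 clause boundaries (that → Ø).
It functions as the direct object of "packed", so the gap sits immediately after word 13 ("packed").
Base order: A lawyer has suspected that Rosa mentioned the pilot had packed which memo overnight.

13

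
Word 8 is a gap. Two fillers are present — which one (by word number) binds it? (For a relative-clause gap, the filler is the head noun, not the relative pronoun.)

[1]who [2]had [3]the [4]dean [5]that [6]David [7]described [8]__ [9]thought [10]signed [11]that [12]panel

4

The marked gap is inside the relative clause, the direct object of "described".
Its filler is the head noun "dean" (via "that"), at word 4.
(The other dependency links word 1 to a gap after word 9.)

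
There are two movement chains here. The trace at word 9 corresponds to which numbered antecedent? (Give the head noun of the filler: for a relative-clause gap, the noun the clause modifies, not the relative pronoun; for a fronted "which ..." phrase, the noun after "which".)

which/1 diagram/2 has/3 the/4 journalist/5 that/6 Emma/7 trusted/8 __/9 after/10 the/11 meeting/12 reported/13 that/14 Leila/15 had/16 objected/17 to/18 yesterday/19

5

The marked gap is inside the relative clause, the direct object of "trusted".
Its filler is the head noun "journalist" (via "that"), at word 5.
(The other dependency links word 2 to a gap after word 18.)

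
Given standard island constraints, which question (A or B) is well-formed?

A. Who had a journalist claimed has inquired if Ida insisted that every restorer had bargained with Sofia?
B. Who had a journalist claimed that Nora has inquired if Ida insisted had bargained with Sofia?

In B, the wh-phrase is extracted from inside a wh-island (introduced by "if"), which blocks movement.
In A, the extraction path crosses only that-complement boundaries, which are transparent.
So A is grammatical.

A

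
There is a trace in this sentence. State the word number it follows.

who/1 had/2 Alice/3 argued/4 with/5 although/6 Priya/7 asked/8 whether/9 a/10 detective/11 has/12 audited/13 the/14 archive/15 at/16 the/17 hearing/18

The displaced element is "who" (word 1).
It functions as the object of the preposition "with" of "argued", so the gap sits immediately after word 5 ("with").
Base order: Alice had argued with who although Priya asked whether a detective has audited the archive at the hearing.

5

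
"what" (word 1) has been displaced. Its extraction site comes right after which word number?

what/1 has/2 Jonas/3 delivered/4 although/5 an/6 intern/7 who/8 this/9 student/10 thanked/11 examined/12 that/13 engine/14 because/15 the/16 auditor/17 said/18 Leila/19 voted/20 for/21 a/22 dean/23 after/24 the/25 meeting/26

The displaced element is "what" (word 1).
It functions as the direct object of "delivered", so the gap sits immediately after word 4 ("delivered").
Base order: Jonas has delivered what although an intern who this student thanked examined that engine because the auditor said Leila voted for a dean after the meeting.

4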